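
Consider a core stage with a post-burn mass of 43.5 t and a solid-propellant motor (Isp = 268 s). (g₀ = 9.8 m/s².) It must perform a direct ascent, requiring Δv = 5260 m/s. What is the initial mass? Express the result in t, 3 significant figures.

v_e = Isp · g₀ = 268 × 9.8 = 2626.4 m/s.
From the ideal rocket equation, m₀/m_f = exp(Δv / v_e) = exp(5260 / 2626.4) = exp(2.0027) = 7.4093.
m₀ = m_f × 7.4093 = 43.5 × 7.4093 = 322.305 t.

initial mass ≈ 322 t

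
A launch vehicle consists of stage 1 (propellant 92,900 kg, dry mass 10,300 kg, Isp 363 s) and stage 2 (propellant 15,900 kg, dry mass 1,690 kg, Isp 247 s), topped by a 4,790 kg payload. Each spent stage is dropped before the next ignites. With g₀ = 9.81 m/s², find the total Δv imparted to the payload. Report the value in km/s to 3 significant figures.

Δv ≈ 7.80 km/s

Ignition mass of stage 1 = 92,900+10,300 + 15,900+1,690 + 4,790 = 125,580 kg.
Stage 1: m₀ = 125,580 kg, m_f = 125,580 − 92,900 = 32,680 kg; Δv = 363×9.81×ln(3.843) = 3561.0×1.3462 ≈ 4794 m/s.
Stage 2: m₀ = 22,380 kg, m_f = 22,380 − 15,900 = 6,480 kg; Δv = 247×9.81×ln(3.454) = 2423.1×1.2394 ≈ 3003 m/s.
Total Δv = 4794 + 3003 = 7797 m/s.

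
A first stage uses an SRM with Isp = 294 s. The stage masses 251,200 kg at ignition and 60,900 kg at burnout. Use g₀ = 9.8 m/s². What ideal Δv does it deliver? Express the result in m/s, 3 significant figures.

v_e = Isp · g₀ = 294 × 9.8 = 2881.2 m/s.
Δv = v_e · ln(m₀/m_f) = 2881.2 × ln(4.125) = 2881.2 × 1.4170 ≈ 4082.7 m/s.

Δv ≈ 4080 m/s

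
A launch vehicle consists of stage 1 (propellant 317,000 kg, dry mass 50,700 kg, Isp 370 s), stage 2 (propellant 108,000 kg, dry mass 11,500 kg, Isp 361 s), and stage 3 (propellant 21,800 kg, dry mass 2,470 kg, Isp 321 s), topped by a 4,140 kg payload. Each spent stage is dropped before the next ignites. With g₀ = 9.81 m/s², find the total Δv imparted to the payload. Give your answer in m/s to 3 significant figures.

Ignition mass of stage 1 = 317,000+50,700 + 108,000+11,500 + 21,800+2,470 + 4,140 = 515,610 kg.
Stage 1: m₀ = 515,610 kg, m_f = 515,610 − 317,000 = 198,610 kg; Δv = 370×9.81×ln(2.596) = 3629.7×0.9540 ≈ 3463 m/s.
Stage 2: m₀ = 147,910 kg, m_f = 147,910 − 108,000 = 39,910 kg; Δv = 361×9.81×ln(3.706) = 3541.4×1.3100 ≈ 4639 m/s.
Stage 3: m₀ = 28,410 kg, m_f = 28,410 − 21,800 = 6,610 kg; Δv = 321×9.81×ln(4.298) = 3149.0×1.4582 ≈ 4592 m/s.
Total Δv = 3463 + 4639 + 4592 = 12694 m/s.

Δv ≈ 12700 m/s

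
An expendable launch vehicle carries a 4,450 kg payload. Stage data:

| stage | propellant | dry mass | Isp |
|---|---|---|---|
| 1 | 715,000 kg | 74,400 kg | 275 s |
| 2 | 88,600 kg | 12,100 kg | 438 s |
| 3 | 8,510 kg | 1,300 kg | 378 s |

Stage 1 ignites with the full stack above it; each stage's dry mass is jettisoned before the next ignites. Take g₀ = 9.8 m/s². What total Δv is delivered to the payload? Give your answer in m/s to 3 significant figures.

Ignition mass of stage 1 = 715,000+74,400 + 88,600+12,100 + 8,510+1,300 + 4,450 = 904,360 kg.
Stage 1: m₀ = 904,360 kg, m_f = 904,360 − 715,000 = 189,360 kg; Δv = 275×9.8×ln(4.776) = 2695.0×1.5636 ≈ 4214 m/s.
Stage 2: m₀ = 114,960 kg, m_f = 114,960 − 88,600 = 26,360 kg; Δv = 438×9.8×ln(4.361) = 4292.4×1.4727 ≈ 6322 m/s.
Stage 3: m₀ = 14,260 kg, m_f = 14,260 − 8,510 = 5,750 kg; Δv = 378×9.8×ln(2.48) = 3704.4×0.9083 ≈ 3365 m/s.
Total Δv = 4214 + 6322 + 3365 = 13901 m/s.

Δv ≈ 13900 m/s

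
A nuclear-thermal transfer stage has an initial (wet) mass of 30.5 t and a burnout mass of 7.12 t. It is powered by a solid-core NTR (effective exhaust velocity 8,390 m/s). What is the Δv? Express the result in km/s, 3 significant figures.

Δv ≈ 12.2 km/s

Δv = v_e · ln(m₀/m_f) = 8390.0 × ln(4.284) = 8390.0 × 1.4548 ≈ 12205.9 m/s.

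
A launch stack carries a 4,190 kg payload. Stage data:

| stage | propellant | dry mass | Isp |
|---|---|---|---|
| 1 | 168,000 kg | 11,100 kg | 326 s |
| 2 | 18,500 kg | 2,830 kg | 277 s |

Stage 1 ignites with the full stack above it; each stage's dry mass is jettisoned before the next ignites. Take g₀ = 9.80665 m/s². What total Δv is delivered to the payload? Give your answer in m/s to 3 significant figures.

Δv ≈ 9010 m/s

Ignition mass of stage 1 = 168,000+11,100 + 18,500+2,830 + 4,190 = 204,620 kg.
Stage 1: m₀ = 204,620 kg, m_f = 204,620 − 168,000 = 36,620 kg; Δv = 326×9.80665×ln(5.588) = 3197.0×1.7206 ≈ 5501 m/s.
Stage 2: m₀ = 25,520 kg, m_f = 25,520 − 18,500 = 7,020 kg; Δv = 277×9.80665×ln(3.635) = 2716.4×1.2907 ≈ 3506 m/s.
Total Δv = 5501 + 3506 = 9007 m/s.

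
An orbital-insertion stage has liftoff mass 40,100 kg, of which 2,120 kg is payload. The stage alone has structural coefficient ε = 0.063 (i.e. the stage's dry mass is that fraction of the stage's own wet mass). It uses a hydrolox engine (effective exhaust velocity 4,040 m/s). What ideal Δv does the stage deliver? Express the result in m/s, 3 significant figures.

Δv ≈ 8830 m/s

Stage wet mass = m₀ − payload = 40,100 − 2,120 = 37,980 kg.
Stage dry mass = ε × stage wet mass = 0.063 × 37,980 = 2,392.74 kg.
Burnout mass m_f = stage dry + payload = 2,392.74 + 2,120 = 4,512.74 kg.
From the ideal rocket equation, Δv = v_e · ln(40,100/4,512.74) = 4040.0 × ln(8.886) = 4040.0 × 2.1845 ≈ 8825 m/s.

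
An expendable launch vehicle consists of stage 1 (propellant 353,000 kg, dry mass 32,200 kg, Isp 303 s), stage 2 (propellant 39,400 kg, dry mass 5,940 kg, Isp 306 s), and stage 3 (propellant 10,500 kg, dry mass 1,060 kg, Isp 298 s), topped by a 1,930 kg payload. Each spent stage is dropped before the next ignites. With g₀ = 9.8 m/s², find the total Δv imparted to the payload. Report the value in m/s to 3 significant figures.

Δv ≈ 12400 m/s

Ignition mass of stage 1 = 353,000+32,200 + 39,400+5,940 + 10,500+1,060 + 1,930 = 444,030 kg.
Stage 1: m₀ = 444,030 kg, m_f = 444,030 − 353,000 = 91,030 kg; Δv = 303×9.8×ln(4.878) = 2969.4×1.5847 ≈ 4706 m/s.
Stage 2: m₀ = 58,830 kg, m_f = 58,830 − 39,400 = 19,430 kg; Δv = 306×9.8×ln(3.028) = 2998.8×1.1078 ≈ 3322 m/s.
Stage 3: m₀ = 13,490 kg, m_f = 13,490 − 10,500 = 2,990 kg; Δv = 298×9.8×ln(4.512) = 2920.4×1.5067 ≈ 4400 m/s.
Total Δv = 4706 + 3322 + 4400 = 12428 m/s.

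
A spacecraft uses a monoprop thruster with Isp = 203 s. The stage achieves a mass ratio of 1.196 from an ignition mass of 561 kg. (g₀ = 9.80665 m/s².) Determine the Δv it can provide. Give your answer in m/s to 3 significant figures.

v_e = Isp · g₀ = 203 × 9.80665 = 1990.7 m/s.
Using Δv = v_e ln(m₀/m_f): Δv = v_e · ln(1.196) = 1990.7 × 0.1790 ≈ 356.3 m/s.

Δv ≈ 356 m/s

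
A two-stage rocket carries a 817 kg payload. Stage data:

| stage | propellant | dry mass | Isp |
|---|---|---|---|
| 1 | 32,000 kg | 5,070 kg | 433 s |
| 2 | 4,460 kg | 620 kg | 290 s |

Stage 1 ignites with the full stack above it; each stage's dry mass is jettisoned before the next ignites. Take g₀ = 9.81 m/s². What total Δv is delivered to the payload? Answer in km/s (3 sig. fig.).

Δv ≈ 9.82 km/s

Ignition mass of stage 1 = 32,000+5,070 + 4,460+620 + 817 = 42,967 kg.
Stage 1: m₀ = 42,967 kg, m_f = 42,967 − 32,000 = 10,967 kg; Δv = 433×9.81×ln(3.918) = 4247.7×1.3655 ≈ 5800 m/s.
Stage 2: m₀ = 5,897 kg, m_f = 5,897 − 4,460 = 1,437 kg; Δv = 290×9.81×ln(4.104) = 2844.9×1.4119 ≈ 4017 m/s.
Total Δv = 5800 + 4017 = 9817 m/s.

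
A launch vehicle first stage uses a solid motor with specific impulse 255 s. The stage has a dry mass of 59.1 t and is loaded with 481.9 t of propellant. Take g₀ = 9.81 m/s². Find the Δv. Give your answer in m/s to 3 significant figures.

v_e = Isp · g₀ = 255 × 9.81 = 2501.6 m/s.
m₀ = m_dry + m_prop = 59.1 + 481.9 = 541 t.
From the ideal rocket equation, Δv = v_e · ln(m₀/m_f) = 2501.6 × ln(9.154) = 2501.6 × 2.2142 ≈ 5538.9 m/s.

Δv ≈ 5540 m/s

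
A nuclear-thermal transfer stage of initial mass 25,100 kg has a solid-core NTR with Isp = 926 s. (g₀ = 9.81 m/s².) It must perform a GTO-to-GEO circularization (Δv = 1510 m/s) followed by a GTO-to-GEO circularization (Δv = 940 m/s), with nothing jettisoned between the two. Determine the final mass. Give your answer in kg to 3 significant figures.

v_e = Isp · g₀ = 926 × 9.81 = 9084.1 m/s.
After the first burn: m = 25100 × exp(−1510/9084.1) = 25100 × 0.84686 = 21,256.2 kg.
After the second burn: m = 21,256.2 × exp(−940/9084.1) = 21,256.2 × 0.90170 = 19,166.7 kg.

final mass ≈ 19200 kg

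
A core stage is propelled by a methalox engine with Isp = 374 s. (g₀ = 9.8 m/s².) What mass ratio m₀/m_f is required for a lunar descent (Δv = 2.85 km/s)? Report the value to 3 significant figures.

mass ratio ≈ 2.18

v_e = Isp · g₀ = 374 × 9.8 = 3665.2 m/s.
Using Δv = v_e ln(m₀/m_f): m₀/m_f = exp(Δv / v_e) = exp(2850 / 3665.2) = exp(0.7776) = 2.1762.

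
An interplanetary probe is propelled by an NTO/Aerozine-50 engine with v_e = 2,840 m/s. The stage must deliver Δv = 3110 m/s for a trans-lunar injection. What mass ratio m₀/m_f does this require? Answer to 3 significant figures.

mass ratio ≈ 2.99

By the Tsiolkovsky rocket equation, m₀/m_f = exp(Δv / v_e) = exp(3110 / 2840.0) = exp(1.0951) = 2.9894.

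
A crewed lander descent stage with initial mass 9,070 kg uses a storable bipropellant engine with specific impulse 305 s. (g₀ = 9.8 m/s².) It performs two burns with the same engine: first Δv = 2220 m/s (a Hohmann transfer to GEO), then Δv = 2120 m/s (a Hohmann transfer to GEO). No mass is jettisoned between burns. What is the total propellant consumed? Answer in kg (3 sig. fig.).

v_e = Isp · g₀ = 305 × 9.8 = 2989.0 m/s.
After the first burn: m = 9070 × exp(−2220/2989.0) = 9070 × 0.47582 = 4,315.69 kg.
After the second burn: m = 4,315.69 × exp(−2120/2989.0) = 4,315.69 × 0.49200 = 2,123.32 kg.
Total propellant = m₀ − m_final = 9070 − 2,123.32 = 6,946.68 kg.

total propellant consumed ≈ 6950 kg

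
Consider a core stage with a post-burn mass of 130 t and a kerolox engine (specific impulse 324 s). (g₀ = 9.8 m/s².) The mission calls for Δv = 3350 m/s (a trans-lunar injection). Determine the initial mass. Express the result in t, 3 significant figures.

v_e = Isp · g₀ = 324 × 9.8 = 3175.2 m/s.
Rocket equation: m₀/m_f = exp(Δv / v_e) = exp(3350 / 3175.2) = exp(1.0551) = 2.8721.
m₀ = m_f × 2.8721 = 130 × 2.8721 = 373.373 t.

initial mass ≈ 373 t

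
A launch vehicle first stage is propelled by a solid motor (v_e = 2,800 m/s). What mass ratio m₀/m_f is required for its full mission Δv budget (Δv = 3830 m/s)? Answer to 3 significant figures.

m₀/m_f = exp(Δv / v_e) = exp(3830 / 2800.0) = exp(1.3679) = 3.9269.

mass ratio ≈ 3.93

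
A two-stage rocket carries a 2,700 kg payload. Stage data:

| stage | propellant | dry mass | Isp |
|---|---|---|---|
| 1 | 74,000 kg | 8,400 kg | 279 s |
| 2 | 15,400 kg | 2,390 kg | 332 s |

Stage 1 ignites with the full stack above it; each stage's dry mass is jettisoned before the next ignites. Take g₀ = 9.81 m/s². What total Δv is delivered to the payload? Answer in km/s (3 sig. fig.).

Ignition mass of stage 1 = 74,000+8,400 + 15,400+2,390 + 2,700 = 102,890 kg.
Stage 1: m₀ = 102,890 kg, m_f = 102,890 − 74,000 = 28,890 kg; Δv = 279×9.81×ln(3.561) = 2737.0×1.2702 ≈ 3476 m/s.
Stage 2: m₀ = 20,490 kg, m_f = 20,490 − 15,400 = 5,090 kg; Δv = 332×9.81×ln(4.026) = 3256.9×1.3927 ≈ 4536 m/s.
Total Δv = 3476 + 4536 = 8012 m/s.

Δv ≈ 8.01 km/s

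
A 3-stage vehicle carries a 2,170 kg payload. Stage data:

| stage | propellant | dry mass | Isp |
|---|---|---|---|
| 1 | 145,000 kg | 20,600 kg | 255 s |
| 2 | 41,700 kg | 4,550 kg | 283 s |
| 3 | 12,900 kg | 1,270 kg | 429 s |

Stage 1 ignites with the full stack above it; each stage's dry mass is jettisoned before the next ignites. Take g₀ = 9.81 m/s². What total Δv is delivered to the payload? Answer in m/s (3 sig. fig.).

Ignition mass of stage 1 = 145,000+20,600 + 41,700+4,550 + 12,900+1,270 + 2,170 = 228,190 kg.
Stage 1: m₀ = 228,190 kg, m_f = 228,190 − 145,000 = 83,190 kg; Δv = 255×9.81×ln(2.743) = 2501.6×1.0091 ≈ 2524 m/s.
Stage 2: m₀ = 62,590 kg, m_f = 62,590 − 41,700 = 20,890 kg; Δv = 283×9.81×ln(2.996) = 2776.2×1.0973 ≈ 3046 m/s.
Stage 3: m₀ = 16,340 kg, m_f = 16,340 − 12,900 = 3,440 kg; Δv = 429×9.81×ln(4.75) = 4208.5×1.5581 ≈ 6557 m/s.
Total Δv = 2524 + 3046 + 6557 = 12127 m/s.

Δv ≈ 12100 m/s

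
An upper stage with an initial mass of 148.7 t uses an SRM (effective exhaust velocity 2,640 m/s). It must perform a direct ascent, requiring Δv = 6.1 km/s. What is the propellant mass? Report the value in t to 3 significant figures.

propellant mass ≈ 134 t

m₀/m_f = exp(Δv / v_e) = exp(6100 / 2640.0) = exp(2.3106) = 10.0805.
m_f = 148.7 / 10.0805 = 14.7513 t, so propellant = m₀ − m_f = 148.7 − 14.7513 = 133.9487 t.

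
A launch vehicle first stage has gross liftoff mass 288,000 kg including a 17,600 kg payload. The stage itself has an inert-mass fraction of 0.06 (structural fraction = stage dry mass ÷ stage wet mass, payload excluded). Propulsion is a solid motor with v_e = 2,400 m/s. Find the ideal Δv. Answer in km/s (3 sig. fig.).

Stage wet mass = m₀ − payload = 288,000 − 17,600 = 270,400 kg.
Stage dry mass = ε × stage wet mass = 0.06 × 270,400 = 16,224 kg.
Burnout mass m_f = stage dry + payload = 16,224 + 17,600 = 33,824 kg.
Δv = v_e · ln(288,000/33,824) = 2400.0 × ln(8.515) = 2400.0 × 2.1418 ≈ 5140 m/s.

Δv ≈ 5.14 km/s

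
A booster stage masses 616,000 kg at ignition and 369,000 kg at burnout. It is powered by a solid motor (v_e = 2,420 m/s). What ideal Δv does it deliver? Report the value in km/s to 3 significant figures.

From the ideal rocket equation, Δv = v_e · ln(m₀/m_f) = 2420.0 × ln(1.669) = 2420.0 × 0.5125 ≈ 1240.1 m/s.

Δv ≈ 1.24 km/s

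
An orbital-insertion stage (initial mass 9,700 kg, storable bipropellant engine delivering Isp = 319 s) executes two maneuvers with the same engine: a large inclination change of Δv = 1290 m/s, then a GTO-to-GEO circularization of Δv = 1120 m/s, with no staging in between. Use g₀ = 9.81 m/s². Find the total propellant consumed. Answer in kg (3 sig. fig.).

v_e = Isp · g₀ = 319 × 9.81 = 3129.4 m/s.
After the first burn: m = 9700 × exp(−1290/3129.4) = 9700 × 0.66218 = 6,423.15 kg.
After the second burn: m = 6,423.15 × exp(−1120/3129.4) = 6,423.15 × 0.69914 = 4,490.68 kg.
Total propellant = m₀ − m_final = 9700 − 4,490.68 = 5,209.32 kg.

total propellant consumed ≈ 5210 kg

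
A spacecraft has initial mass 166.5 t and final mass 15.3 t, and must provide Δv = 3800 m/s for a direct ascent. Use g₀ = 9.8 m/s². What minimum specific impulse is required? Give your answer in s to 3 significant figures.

ln(m₀/m_f) = ln(166500/15300) = ln(10.88) = 2.3871.
By the Tsiolkovsky rocket equation, v_e = Δv / ln(m₀/m_f) = 3800 / 2.3871 = 1591.9 m/s.
Isp = v_e / g₀ = 1591.9 / 9.8 = 162.4 s.

Isp ≈ 162 s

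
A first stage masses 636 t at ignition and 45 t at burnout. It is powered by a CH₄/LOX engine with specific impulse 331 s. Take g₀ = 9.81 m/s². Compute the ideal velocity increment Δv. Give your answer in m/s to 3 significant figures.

Δv ≈ 8600 m/s

v_e = Isp · g₀ = 331 × 9.81 = 3247.1 m/s.
Rocket equation: Δv = v_e · ln(m₀/m_f) = 3247.1 × ln(14.13) = 3247.1 × 2.6485 ≈ 8600.1 m/s.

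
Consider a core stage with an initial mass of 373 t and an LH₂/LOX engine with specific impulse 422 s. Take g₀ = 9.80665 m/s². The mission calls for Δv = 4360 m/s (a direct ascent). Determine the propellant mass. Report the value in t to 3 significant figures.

propellant mass ≈ 243 t

v_e = Isp · g₀ = 422 × 9.80665 = 4138.4 m/s.
m₀/m_f = exp(Δv / v_e) = exp(4360 / 4138.4) = exp(1.0535) = 2.8678.
m_f = 373 / 2.8678 = 130.065 t, so propellant = m₀ − m_f = 373 − 130.065 = 242.935 t.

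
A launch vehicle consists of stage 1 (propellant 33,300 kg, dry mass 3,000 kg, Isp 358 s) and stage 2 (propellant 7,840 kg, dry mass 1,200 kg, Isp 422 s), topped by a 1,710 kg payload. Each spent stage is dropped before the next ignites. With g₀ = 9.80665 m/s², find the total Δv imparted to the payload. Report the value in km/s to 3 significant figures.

Ignition mass of stage 1 = 33,300+3,000 + 7,840+1,200 + 1,710 = 47,050 kg.
Stage 1: m₀ = 47,050 kg, m_f = 47,050 − 33,300 = 13,750 kg; Δv = 358×9.80665×ln(3.422) = 3510.8×1.2302 ≈ 4319 m/s.
Stage 2: m₀ = 10,750 kg, m_f = 10,750 − 7,840 = 2,910 kg; Δv = 422×9.80665×ln(3.694) = 4138.4×1.3068 ≈ 5408 m/s.
Total Δv = 4319 + 5408 = 9727 m/s.

Δv ≈ 9.73 km/s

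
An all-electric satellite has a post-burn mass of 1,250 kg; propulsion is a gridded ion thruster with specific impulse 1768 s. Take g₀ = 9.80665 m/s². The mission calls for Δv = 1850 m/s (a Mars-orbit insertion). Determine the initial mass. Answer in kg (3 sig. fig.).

v_e = Isp · g₀ = 1768 × 9.80665 = 17338.2 m/s.
Using Δv = v_e ln(m₀/m_f): m₀/m_f = exp(Δv / v_e) = exp(1850 / 17338.2) = exp(0.1067) = 1.1126.
m₀ = m_f × 1.1126 = 1,250 × 1.1126 = 1,390.75 kg.

initial mass ≈ 1390 kg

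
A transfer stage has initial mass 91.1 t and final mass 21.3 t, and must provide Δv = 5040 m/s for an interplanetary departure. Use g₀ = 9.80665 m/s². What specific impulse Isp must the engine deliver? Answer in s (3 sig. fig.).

Isp ≈ 354 s

ln(m₀/m_f) = ln(91100/21300) = ln(4.277) = 1.4533.
Using Δv = v_e ln(m₀/m_f): v_e = Δv / ln(m₀/m_f) = 5040 / 1.4533 = 3468.1 m/s.
Isp = v_e / g₀ = 3468.1 / 9.80665 = 353.6 s.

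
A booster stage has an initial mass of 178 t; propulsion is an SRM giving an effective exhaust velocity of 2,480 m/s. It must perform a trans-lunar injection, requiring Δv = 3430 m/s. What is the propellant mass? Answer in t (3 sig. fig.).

propellant mass ≈ 133 t

Rocket equation: m₀/m_f = exp(Δv / v_e) = exp(3430 / 2480.0) = exp(1.3831) = 3.9871.
m_f = 178 / 3.9871 = 44.644 t, so propellant = m₀ − m_f = 178 − 44.644 = 133.356 t.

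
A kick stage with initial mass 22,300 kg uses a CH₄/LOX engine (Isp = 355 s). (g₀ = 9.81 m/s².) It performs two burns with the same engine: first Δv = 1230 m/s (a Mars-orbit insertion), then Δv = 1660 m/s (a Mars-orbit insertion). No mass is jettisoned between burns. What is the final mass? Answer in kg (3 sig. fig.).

final mass ≈ 9730 kg

v_e = Isp · g₀ = 355 × 9.81 = 3482.6 m/s.
After the first burn: m = 22300 × exp(−1230/3482.6) = 22300 × 0.70244 = 15,664.4 kg.
After the second burn: m = 15,664.4 × exp(−1660/3482.6) = 15,664.4 × 0.62085 = 9,725.24 kg.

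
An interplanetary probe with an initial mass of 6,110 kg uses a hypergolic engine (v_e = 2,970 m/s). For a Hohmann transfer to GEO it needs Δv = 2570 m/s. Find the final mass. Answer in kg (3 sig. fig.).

final mass ≈ 2570 kg

From the ideal rocket equation, m₀/m_f = exp(Δv / v_e) = exp(2570 / 2970.0) = exp(0.8653) = 2.3758.
m_f = m₀ / 2.3758 = 6,110 / 2.3758 = 2,571.77 kg.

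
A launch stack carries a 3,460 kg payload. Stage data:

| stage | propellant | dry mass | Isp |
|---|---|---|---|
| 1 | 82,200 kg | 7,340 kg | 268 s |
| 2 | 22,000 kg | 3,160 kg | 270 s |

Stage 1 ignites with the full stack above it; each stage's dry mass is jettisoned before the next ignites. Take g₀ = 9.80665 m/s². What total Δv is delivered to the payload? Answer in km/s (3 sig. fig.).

Ignition mass of stage 1 = 82,200+7,340 + 22,000+3,160 + 3,460 = 118,160 kg.
Stage 1: m₀ = 118,160 kg, m_f = 118,160 − 82,200 = 35,960 kg; Δv = 268×9.80665×ln(3.286) = 2628.2×1.1896 ≈ 3127 m/s.
Stage 2: m₀ = 28,620 kg, m_f = 28,620 − 22,000 = 6,620 kg; Δv = 270×9.80665×ln(4.323) = 2647.8×1.4640 ≈ 3876 m/s.
Total Δv = 3127 + 3876 = 7003 m/s.

Δv ≈ 7.00 km/s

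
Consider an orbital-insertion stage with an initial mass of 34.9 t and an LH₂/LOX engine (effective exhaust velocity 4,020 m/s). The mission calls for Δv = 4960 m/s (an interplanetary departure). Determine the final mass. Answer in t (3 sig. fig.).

Rocket equation: m₀/m_f = exp(Δv / v_e) = exp(4960 / 4020.0) = exp(1.2338) = 3.4344.
m_f = m₀ / 3.4344 = 34.9 / 3.4344 = 10.1619 t.

final mass ≈ 10.2 t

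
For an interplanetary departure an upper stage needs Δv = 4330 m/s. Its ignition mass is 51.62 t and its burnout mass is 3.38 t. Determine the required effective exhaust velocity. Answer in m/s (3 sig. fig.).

v_e ≈ 1590 m/s

ln(m₀/m_f) = ln(51620/3380) = ln(15.27) = 2.7260.
Rocket equation: v_e = Δv / ln(m₀/m_f) = 4330 / 2.7260 = 1588.4 m/s.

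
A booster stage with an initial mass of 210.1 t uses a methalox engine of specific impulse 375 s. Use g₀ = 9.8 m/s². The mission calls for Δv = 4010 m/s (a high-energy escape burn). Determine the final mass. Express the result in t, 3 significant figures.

final mass ≈ 70.6 t

v_e = Isp · g₀ = 375 × 9.8 = 3675.0 m/s.
m₀/m_f = exp(Δv / v_e) = exp(4010 / 3675.0) = exp(1.0912) = 2.9777.
m_f = m₀ / 2.9777 = 210.1 / 2.9777 = 70.5578 t.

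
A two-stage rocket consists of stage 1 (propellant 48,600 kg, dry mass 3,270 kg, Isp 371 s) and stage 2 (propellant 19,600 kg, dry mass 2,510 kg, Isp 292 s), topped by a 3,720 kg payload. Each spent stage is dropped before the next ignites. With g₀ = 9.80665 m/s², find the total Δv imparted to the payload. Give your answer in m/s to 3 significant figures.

Ignition mass of stage 1 = 48,600+3,270 + 19,600+2,510 + 3,720 = 77,700 kg.
Stage 1: m₀ = 77,700 kg, m_f = 77,700 − 48,600 = 29,100 kg; Δv = 371×9.80665×ln(2.67) = 3638.3×0.9821 ≈ 3573 m/s.
Stage 2: m₀ = 25,830 kg, m_f = 25,830 − 19,600 = 6,230 kg; Δv = 292×9.80665×ln(4.146) = 2863.5×1.4222 ≈ 4072 m/s.
Total Δv = 3573 + 4072 = 7645 m/s.

Δv ≈ 7650 m/s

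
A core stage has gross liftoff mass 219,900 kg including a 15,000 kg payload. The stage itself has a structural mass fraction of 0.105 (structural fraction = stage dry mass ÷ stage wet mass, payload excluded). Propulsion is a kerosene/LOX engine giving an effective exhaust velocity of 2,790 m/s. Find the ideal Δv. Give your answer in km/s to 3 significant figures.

Δv ≈ 5.01 km/s

Stage wet mass = m₀ − payload = 219,900 − 15,000 = 204,900 kg.
Stage dry mass = ε × stage wet mass = 0.105 × 204,900 = 21,514.5 kg.
Burnout mass m_f = stage dry + payload = 21,514.5 + 15,000 = 36,514.5 kg.
Δv = v_e · ln(219,900/36,514.5) = 2790.0 × ln(6.022) = 2790.0 × 1.7955 ≈ 5009 m/s.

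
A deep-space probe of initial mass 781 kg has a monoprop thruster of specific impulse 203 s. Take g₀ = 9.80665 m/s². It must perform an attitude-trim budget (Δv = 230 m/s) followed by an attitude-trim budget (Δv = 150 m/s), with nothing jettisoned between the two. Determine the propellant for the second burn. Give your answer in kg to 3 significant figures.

v_e = Isp · g₀ = 203 × 9.80665 = 1990.7 m/s.
After the first burn: m = 781 × exp(−230/1990.7) = 781 × 0.89089 = 695.785 kg.
After the second burn: m = 695.785 × exp(−150/1990.7) = 695.785 × 0.92742 = 645.285 kg.
Second-burn propellant = 695.785 − 645.285 = 50.5 kg.

propellant for the second burn ≈ 50.5 kg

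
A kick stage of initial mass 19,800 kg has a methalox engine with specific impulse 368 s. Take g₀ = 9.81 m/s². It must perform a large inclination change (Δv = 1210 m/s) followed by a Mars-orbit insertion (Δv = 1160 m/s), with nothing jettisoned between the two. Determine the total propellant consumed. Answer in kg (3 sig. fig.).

total propellant consumed ≈ 9530 kg

v_e = Isp · g₀ = 368 × 9.81 = 3610.1 m/s.
After the first burn: m = 19800 × exp(−1210/3610.1) = 19800 × 0.71521 = 14,161.2 kg.
After the second burn: m = 14,161.2 × exp(−1160/3610.1) = 14,161.2 × 0.72519 = 10,269.6 kg.
Total propellant = m₀ − m_final = 19800 − 10,269.6 = 9,530.4 kg.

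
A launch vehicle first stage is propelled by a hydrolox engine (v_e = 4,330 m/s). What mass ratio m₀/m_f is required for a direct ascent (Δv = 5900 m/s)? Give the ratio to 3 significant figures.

mass ratio ≈ 3.91

By the Tsiolkovsky rocket equation, m₀/m_f = exp(Δv / v_e) = exp(5900 / 4330.0) = exp(1.3626) = 3.9063.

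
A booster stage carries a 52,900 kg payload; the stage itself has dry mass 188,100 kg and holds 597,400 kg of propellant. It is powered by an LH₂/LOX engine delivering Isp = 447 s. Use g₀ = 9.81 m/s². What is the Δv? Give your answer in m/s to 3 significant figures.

Δv ≈ 5470 m/s

v_e = Isp · g₀ = 447 × 9.81 = 4385.1 m/s.
m₀ = payload + dry + propellant = 52,900 + 188,100 + 597,400 = 838,400 kg.
m_f = payload + dry = 52,900 + 188,100 = 241,000 kg.
From the ideal rocket equation, Δv = v_e · ln(m₀/m_f) = 4385.1 × ln(3.479) = 4385.1 × 1.2467 ≈ 5466.9 m/s.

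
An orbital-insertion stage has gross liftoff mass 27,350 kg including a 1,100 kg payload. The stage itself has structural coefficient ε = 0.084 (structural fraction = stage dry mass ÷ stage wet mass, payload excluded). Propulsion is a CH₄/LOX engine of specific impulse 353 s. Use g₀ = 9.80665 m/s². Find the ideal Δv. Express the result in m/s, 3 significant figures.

Stage wet mass = m₀ − payload = 27,350 − 1,100 = 26,250 kg.
Stage dry mass = ε × stage wet mass = 0.084 × 26,250 = 2,205 kg.
Burnout mass m_f = stage dry + payload = 2,205 + 1,100 = 3,305 kg.
v_e = Isp · g₀ = 353 × 9.80665 = 3461.7 m/s.
Using Δv = v_e ln(m₀/m_f): Δv = v_e · ln(27,350/3,305) = 3461.7 × ln(8.275) = 3461.7 × 2.1133 ≈ 7316 m/s.

Δv ≈ 7320 m/s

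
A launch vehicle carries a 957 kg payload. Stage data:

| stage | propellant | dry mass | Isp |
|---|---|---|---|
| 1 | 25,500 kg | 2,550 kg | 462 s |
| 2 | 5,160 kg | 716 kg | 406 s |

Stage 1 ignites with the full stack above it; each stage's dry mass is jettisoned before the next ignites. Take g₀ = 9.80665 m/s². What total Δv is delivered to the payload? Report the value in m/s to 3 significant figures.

Ignition mass of stage 1 = 25,500+2,550 + 5,160+716 + 957 = 34,883 kg.
Stage 1: m₀ = 34,883 kg, m_f = 34,883 − 25,500 = 9,383 kg; Δv = 462×9.80665×ln(3.718) = 4530.7×1.3131 ≈ 5949 m/s.
Stage 2: m₀ = 6,833 kg, m_f = 6,833 − 5,160 = 1,673 kg; Δv = 406×9.80665×ln(4.084) = 3981.5×1.4071 ≈ 5603 m/s.
Total Δv = 5949 + 5603 = 11552 m/s.

Δv ≈ 11600 m/s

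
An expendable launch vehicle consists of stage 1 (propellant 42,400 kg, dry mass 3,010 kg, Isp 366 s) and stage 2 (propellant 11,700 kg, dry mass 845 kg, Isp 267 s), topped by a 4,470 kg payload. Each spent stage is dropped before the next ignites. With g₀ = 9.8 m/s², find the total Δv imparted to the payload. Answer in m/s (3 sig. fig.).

Δv ≈ 7120 m/s

Ignition mass of stage 1 = 42,400+3,010 + 11,700+845 + 4,470 = 62,425 kg.
Stage 1: m₀ = 62,425 kg, m_f = 62,425 − 42,400 = 20,025 kg; Δv = 366×9.8×ln(3.117) = 3586.8×1.1370 ≈ 4078 m/s.
Stage 2: m₀ = 17,015 kg, m_f = 17,015 − 11,700 = 5,315 kg; Δv = 267×9.8×ln(3.201) = 2616.6×1.1636 ≈ 3045 m/s.
Total Δv = 4078 + 3045 = 7123 m/s.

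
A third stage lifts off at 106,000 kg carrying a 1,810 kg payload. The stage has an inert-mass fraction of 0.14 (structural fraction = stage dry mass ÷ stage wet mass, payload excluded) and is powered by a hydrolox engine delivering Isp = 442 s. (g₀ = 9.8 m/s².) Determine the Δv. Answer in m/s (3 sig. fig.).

Δv ≈ 8080 m/s

Stage wet mass = m₀ − payload = 106,000 − 1,810 = 104,190 kg.
Stage dry mass = ε × stage wet mass = 0.14 × 104,190 = 14,586.6 kg.
Burnout mass m_f = stage dry + payload = 14,586.6 + 1,810 = 16,396.6 kg.
v_e = Isp · g₀ = 442 × 9.8 = 4331.6 m/s.
Δv = v_e · ln(106,000/16,396.6) = 4331.6 × ln(6.465) = 4331.6 × 1.8664 ≈ 8084 m/s.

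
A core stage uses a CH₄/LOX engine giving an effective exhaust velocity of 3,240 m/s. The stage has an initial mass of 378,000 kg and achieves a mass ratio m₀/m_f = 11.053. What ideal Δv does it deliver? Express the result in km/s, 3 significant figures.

Δv ≈ 7.78 km/s

Δv = v_e · ln(11.053) = 3240.0 × 2.4027 ≈ 7784.8 m/s.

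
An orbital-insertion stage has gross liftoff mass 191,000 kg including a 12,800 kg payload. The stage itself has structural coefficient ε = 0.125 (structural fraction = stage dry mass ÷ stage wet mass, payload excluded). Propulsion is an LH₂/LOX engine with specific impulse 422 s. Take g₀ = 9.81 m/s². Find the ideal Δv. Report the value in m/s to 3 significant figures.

Stage wet mass = m₀ − payload = 191,000 − 12,800 = 178,200 kg.
Stage dry mass = ε × stage wet mass = 0.125 × 178,200 = 22,275 kg.
Burnout mass m_f = stage dry + payload = 22,275 + 12,800 = 35,075 kg.
v_e = Isp · g₀ = 422 × 9.81 = 4139.8 m/s.
Δv = v_e · ln(191,000/35,075) = 4139.8 × ln(5.445) = 4139.8 × 1.6948 ≈ 7016 m/s.

Δv ≈ 7020 m/s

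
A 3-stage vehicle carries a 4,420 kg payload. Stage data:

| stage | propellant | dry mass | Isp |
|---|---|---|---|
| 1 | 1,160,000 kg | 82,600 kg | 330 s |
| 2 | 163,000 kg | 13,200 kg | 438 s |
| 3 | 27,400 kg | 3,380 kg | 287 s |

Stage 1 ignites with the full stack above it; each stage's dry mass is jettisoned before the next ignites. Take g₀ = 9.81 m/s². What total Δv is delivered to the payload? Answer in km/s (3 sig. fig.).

Δv ≈ 15.8 km/s

Ignition mass of stage 1 = 1,160,000+82,600 + 163,000+13,200 + 27,400+3,380 + 4,420 = 1,454,000 kg.
Stage 1: m₀ = 1,454,000 kg, m_f = 1,454,000 − 1,160,000 = 294,000 kg; Δv = 330×9.81×ln(4.946) = 3237.3×1.5985 ≈ 5175 m/s.
Stage 2: m₀ = 211,400 kg, m_f = 211,400 − 163,000 = 48,400 kg; Δv = 438×9.81×ln(4.368) = 4296.8×1.4743 ≈ 6335 m/s.
Stage 3: m₀ = 35,200 kg, m_f = 35,200 − 27,400 = 7,800 kg; Δv = 287×9.81×ln(4.513) = 2815.5×1.5069 ≈ 4243 m/s.
Total Δv = 5175 + 6335 + 4243 = 15753 m/s.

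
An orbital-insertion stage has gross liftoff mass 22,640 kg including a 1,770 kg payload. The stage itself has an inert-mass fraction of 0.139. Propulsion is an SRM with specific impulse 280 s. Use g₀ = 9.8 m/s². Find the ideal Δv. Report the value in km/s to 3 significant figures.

Stage wet mass = m₀ − payload = 22,640 − 1,770 = 20,870 kg.
Stage dry mass = ε × stage wet mass = 0.139 × 20,870 = 2,900.93 kg.
Burnout mass m_f = stage dry + payload = 2,900.93 + 1,770 = 4,670.93 kg.
v_e = Isp · g₀ = 280 × 9.8 = 2744.0 m/s.
By the Tsiolkovsky rocket equation, Δv = v_e · ln(22,640/4,670.93) = 2744.0 × ln(4.847) = 2744.0 × 1.5784 ≈ 4331 m/s.

Δv ≈ 4.33 km/s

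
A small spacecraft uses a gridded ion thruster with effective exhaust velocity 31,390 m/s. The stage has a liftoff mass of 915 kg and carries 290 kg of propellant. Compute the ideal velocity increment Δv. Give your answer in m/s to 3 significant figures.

Δv ≈ 12000 m/s

m_f = m₀ − m_prop = 915 − 290 = 625 kg.
By the Tsiolkovsky rocket equation, Δv = v_e · ln(m₀/m_f) = 31390.0 × ln(1.464) = 31390.0 × 0.3812 ≈ 11965.0 m/s.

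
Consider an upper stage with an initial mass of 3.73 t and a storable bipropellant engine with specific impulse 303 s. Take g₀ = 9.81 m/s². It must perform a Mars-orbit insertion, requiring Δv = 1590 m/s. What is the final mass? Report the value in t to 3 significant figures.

v_e = Isp · g₀ = 303 × 9.81 = 2972.4 m/s.
m₀/m_f = exp(Δv / v_e) = exp(1590 / 2972.4) = exp(0.5349) = 1.7073.
m_f = m₀ / 1.7073 = 3.73 / 1.7073 = 2.18474 t.

final mass ≈ 2.18 t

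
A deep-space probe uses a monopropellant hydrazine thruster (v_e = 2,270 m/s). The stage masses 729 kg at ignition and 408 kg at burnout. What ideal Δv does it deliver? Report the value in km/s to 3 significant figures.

Δv ≈ 1.32 km/s

Δv = v_e · ln(m₀/m_f) = 2270.0 × ln(1.787) = 2270.0 × 0.5804 ≈ 1317.5 m/s.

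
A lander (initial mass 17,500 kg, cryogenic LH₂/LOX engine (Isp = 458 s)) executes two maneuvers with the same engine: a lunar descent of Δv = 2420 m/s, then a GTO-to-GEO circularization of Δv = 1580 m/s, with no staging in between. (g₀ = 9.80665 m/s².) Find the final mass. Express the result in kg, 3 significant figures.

final mass ≈ 7180 kg

v_e = Isp · g₀ = 458 × 9.80665 = 4491.4 m/s.
After the first burn: m = 17500 × exp(−2420/4491.4) = 17500 × 0.58345 = 10,210.4 kg.
After the second burn: m = 10,210.4 × exp(−1580/4491.4) = 10,210.4 × 0.70343 = 7,182.3 kg.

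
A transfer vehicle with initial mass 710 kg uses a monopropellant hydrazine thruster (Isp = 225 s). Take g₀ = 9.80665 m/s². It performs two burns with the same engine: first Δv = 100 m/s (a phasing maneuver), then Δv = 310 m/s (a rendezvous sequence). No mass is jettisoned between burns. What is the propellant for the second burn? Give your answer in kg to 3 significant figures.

v_e = Isp · g₀ = 225 × 9.80665 = 2206.5 m/s.
After the first burn: m = 710 × exp(−100/2206.5) = 710 × 0.95569 = 678.54 kg.
After the second burn: m = 678.54 × exp(−310/2206.5) = 678.54 × 0.86893 = 589.604 kg.
Second-burn propellant = 678.54 − 589.604 = 88.936 kg.

propellant for the second burn ≈ 88.9 kg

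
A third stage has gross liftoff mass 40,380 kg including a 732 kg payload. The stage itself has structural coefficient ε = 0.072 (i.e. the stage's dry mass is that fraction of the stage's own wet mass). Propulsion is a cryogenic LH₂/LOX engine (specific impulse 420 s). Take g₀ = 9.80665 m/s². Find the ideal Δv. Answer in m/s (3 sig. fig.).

Stage wet mass = m₀ − payload = 40,380 − 732 = 39,648 kg.
Stage dry mass = ε × stage wet mass = 0.072 × 39,648 = 2,854.66 kg.
Burnout mass m_f = stage dry + payload = 2,854.66 + 732 = 3,586.66 kg.
v_e = Isp · g₀ = 420 × 9.80665 = 4118.8 m/s.
By the Tsiolkovsky rocket equation, Δv = v_e · ln(40,380/3,586.66) = 4118.8 × ln(11.26) = 4118.8 × 2.4211 ≈ 9972 m/s.

Δv ≈ 9970 m/s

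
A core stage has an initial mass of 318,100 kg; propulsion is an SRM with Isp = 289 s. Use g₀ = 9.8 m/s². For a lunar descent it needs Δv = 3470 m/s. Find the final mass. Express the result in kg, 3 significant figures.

final mass ≈ 93400 kg

v_e = Isp · g₀ = 289 × 9.8 = 2832.2 m/s.
By the Tsiolkovsky rocket equation, m₀/m_f = exp(Δv / v_e) = exp(3470 / 2832.2) = exp(1.2252) = 3.4048.
m_f = m₀ / 3.4048 = 318,100 / 3.4048 = 93,426.9 kg.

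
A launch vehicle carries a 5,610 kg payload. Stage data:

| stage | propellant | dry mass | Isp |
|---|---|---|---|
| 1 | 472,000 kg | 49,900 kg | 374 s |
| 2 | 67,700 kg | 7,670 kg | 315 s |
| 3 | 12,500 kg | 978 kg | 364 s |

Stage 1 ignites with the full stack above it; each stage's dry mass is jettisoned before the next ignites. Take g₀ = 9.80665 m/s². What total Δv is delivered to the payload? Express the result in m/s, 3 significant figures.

Δv ≈ 13000 m/s

Ignition mass of stage 1 = 472,000+49,900 + 67,700+7,670 + 12,500+978 + 5,610 = 616,358 kg.
Stage 1: m₀ = 616,358 kg, m_f = 616,358 − 472,000 = 144,358 kg; Δv = 374×9.80665×ln(4.27) = 3667.7×1.4515 ≈ 5324 m/s.
Stage 2: m₀ = 94,458 kg, m_f = 94,458 − 67,700 = 26,758 kg; Δv = 315×9.80665×ln(3.53) = 3089.1×1.2613 ≈ 3896 m/s.
Stage 3: m₀ = 19,088 kg, m_f = 19,088 − 12,500 = 6,588 kg; Δv = 364×9.80665×ln(2.897) = 3569.6×1.0638 ≈ 3797 m/s.
Total Δv = 5324 + 3896 + 3797 = 13017 m/s.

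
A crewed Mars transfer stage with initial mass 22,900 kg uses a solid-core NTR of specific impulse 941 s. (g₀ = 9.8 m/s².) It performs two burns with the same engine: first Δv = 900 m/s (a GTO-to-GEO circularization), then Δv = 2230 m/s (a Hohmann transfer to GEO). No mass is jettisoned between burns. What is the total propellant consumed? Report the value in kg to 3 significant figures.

v_e = Isp · g₀ = 941 × 9.8 = 9221.8 m/s.
After the first burn: m = 22900 × exp(−900/9221.8) = 22900 × 0.90702 = 20,770.8 kg.
After the second burn: m = 20,770.8 × exp(−2230/9221.8) = 20,770.8 × 0.78520 = 16,309.2 kg.
Total propellant = m₀ − m_final = 22900 − 16,309.2 = 6,590.8 kg.

total propellant consumed ≈ 6590 kg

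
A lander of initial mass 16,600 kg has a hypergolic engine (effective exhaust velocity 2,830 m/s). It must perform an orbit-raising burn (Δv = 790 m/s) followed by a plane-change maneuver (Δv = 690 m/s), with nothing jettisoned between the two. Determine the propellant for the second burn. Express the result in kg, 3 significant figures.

After the first burn: m = 16600 × exp(−790/2830.0) = 16600 × 0.75642 = 12,556.6 kg.
After the second burn: m = 12,556.6 × exp(−690/2830.0) = 12,556.6 × 0.78363 = 9,839.73 kg.
Second-burn propellant = 12,556.6 − 9,839.73 = 2,716.87 kg.

propellant for the second burn ≈ 2720 kg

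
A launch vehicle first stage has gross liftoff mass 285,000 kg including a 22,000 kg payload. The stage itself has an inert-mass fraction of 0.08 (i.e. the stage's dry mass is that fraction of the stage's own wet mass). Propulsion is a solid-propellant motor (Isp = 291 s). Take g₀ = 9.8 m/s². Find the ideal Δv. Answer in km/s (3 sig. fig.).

Δv ≈ 5.39 km/s

Stage wet mass = m₀ − payload = 285,000 − 22,000 = 263,000 kg.
Stage dry mass = ε × stage wet mass = 0.08 × 263,000 = 21,040 kg.
Burnout mass m_f = stage dry + payload = 21,040 + 22,000 = 43,040 kg.
v_e = Isp · g₀ = 291 × 9.8 = 2851.8 m/s.
Δv = v_e · ln(285,000/43,040) = 2851.8 × ln(6.622) = 2851.8 × 1.8904 ≈ 5391 m/s.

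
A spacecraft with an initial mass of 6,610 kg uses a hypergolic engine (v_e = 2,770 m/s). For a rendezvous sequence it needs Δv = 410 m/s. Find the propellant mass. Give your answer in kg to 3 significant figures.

m₀/m_f = exp(Δv / v_e) = exp(410 / 2770.0) = exp(0.1480) = 1.1595.
m_f = 6,610 / 1.1595 = 5,700.73 kg, so propellant = m₀ − m_f = 6,610 − 5,700.73 = 909.27 kg.

propellant mass ≈ 909 kg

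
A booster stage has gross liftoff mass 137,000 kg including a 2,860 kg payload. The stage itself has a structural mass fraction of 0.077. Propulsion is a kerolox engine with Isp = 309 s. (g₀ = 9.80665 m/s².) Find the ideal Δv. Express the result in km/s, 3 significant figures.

Stage wet mass = m₀ − payload = 137,000 − 2,860 = 134,140 kg.
Stage dry mass = ε × stage wet mass = 0.077 × 134,140 = 10,328.8 kg.
Burnout mass m_f = stage dry + payload = 10,328.8 + 2,860 = 13,188.8 kg.
v_e = Isp · g₀ = 309 × 9.80665 = 3030.3 m/s.
Using Δv = v_e ln(m₀/m_f): Δv = v_e · ln(137,000/13,188.8) = 3030.3 × ln(10.39) = 3030.3 × 2.3406 ≈ 7093 m/s.

Δv ≈ 7.09 km/s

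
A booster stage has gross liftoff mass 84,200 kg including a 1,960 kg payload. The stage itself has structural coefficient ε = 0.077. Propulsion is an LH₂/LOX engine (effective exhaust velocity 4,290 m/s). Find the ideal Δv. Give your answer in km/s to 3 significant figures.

Stage wet mass = m₀ − payload = 84,200 − 1,960 = 82,240 kg.
Stage dry mass = ε × stage wet mass = 0.077 × 82,240 = 6,332.48 kg.
Burnout mass m_f = stage dry + payload = 6,332.48 + 1,960 = 8,292.48 kg.
From the ideal rocket equation, Δv = v_e · ln(84,200/8,292.48) = 4290.0 × ln(10.15) = 4290.0 × 2.3178 ≈ 9944 m/s.

Δv ≈ 9.94 km/s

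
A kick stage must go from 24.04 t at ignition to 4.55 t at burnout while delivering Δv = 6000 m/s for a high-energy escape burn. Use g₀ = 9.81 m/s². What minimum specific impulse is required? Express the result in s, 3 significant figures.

ln(m₀/m_f) = ln(24040/4550) = ln(5.284) = 1.6646.
v_e = Δv / ln(m₀/m_f) = 6000 / 1.6646 = 3604.5 m/s.
Isp = v_e / g₀ = 3604.5 / 9.81 = 367.4 s.

Isp ≈ 367 s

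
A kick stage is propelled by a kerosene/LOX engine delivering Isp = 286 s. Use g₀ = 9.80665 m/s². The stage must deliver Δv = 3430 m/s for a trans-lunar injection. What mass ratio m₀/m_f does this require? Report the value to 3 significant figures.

mass ratio ≈ 3.40

v_e = Isp · g₀ = 286 × 9.80665 = 2804.7 m/s.
m₀/m_f = exp(Δv / v_e) = exp(3430 / 2804.7) = exp(1.2229) = 3.3972.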